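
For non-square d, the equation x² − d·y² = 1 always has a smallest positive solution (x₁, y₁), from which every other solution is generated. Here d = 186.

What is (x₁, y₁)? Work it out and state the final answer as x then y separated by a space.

[13; 1,1,1,3,4,3,1,1,1,26] for √186; ℓ=10 ⇒ convergent index 9
a_0=13:  p_0=13·1+0=13,  q_0=13·0+1=1
…
a_2=1:  p_2=1·14+13=27,  q_2=1·1+1=2
a_3=1:  p_3=1·27+14=41,  q_3=1·2+1=3
a_4=3:  p_4=3·41+27=150,  q_4=3·3+2=11
…
a_7=1:  p_7=1·2073+641=2714,  q_7=1·152+47=199
a_8=1:  p_8=1·2714+2073=4787,  q_8=1·199+152=351
a_9=1:  p_9=1·4787+2714=7501,  q_9=1·351+199=550
fundamental: x₁=7501, y₁=550  (since 56265001 − 186·302500 = 1)

7501 550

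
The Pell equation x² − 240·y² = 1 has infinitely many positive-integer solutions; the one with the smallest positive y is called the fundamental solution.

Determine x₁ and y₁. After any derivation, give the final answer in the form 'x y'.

31 2

[15; 2,30] for √240; ℓ=2 ⇒ convergent index 1
step 0: (15, 1)  from 15·(1,0) + (0,1)
step 1: (31, 2)  from 2·(15,1) + (1,0)
fundamental: x₁=31, y₁=2  (since 961 − 240·4 = 1)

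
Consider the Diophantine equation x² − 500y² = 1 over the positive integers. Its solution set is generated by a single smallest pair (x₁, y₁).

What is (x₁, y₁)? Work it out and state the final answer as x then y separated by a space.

930249 41602

√500 = [22; 2,1,3,2,1,…,1,2,44, …], period ℓ=14 (even) → k=13
i=0: a=22 ⇒ p=22, q=1
i=1: a=2 ⇒ p=45, q=2
…
i=3: a=3 ⇒ p=246, q=11
i=4: a=2 ⇒ p=559, q=25
…
i=6: a=1 ⇒ p=1364, q=61
i=7: a=10 ⇒ p=14445, q=646
i=8: a=1 ⇒ p=15809, q=707
i=9: a=1 ⇒ p=30254, q=1353
i=10: a=2 ⇒ p=76317, q=3413
i=11: a=3 ⇒ p=259205, q=11592
i=12: a=1 ⇒ p=335522, q=15005
i=13: a=2 ⇒ p=930249, q=41602
→ (930249, 41602).  Check: 930249²=865363202001, 500·41602²=865363202000, difference 1.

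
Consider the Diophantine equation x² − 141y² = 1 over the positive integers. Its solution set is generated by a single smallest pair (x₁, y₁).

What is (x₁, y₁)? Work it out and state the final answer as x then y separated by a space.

95 8

d=141: √d = [11; 1,6,1,22] (ℓ=4, even), read p_3/q_3
a_0=11:  p_0=11·1+0=11,  q_0=11·0+1=1
a_1=1:  p_1=1·11+1=12,  q_1=1·1+0=1
a_2=6:  p_2=6·12+11=83,  q_2=6·1+1=7
a_3=1:  p_3=1·83+12=95,  q_3=1·7+1=8
→ (95, 8).  Check: 95²=9025, 141·8²=9024, difference 1.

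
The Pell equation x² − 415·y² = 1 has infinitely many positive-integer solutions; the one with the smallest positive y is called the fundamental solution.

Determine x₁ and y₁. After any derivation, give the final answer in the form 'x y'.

18412804 903849

√415 → a₀=20, period (2,1,2,4,6,…,1,2,40); ℓ=16 even so k=15
step 0: (20, 1)  from 20·(1,0) + (0,1)
step 1: (41, 2)  from 2·(20,1) + (1,0)
step 2: (61, 3)  from 1·(41,2) + (20,1)
step 3: (163, 8)  from 2·(61,3) + (41,2)
…
step 7: (9595, 471)  from 1·(5154,253) + (4441,218)
step 8: (33939, 1666)  from 3·(9595,471) + (5154,253)
step 9: (43534, 2137)  from 1·(33939,1666) + (9595,471)
step 10: (77473, 3803)  from 1·(43534,2137) + (33939,1666)
step 11: (508372, 24955)  from 6·(77473,3803) + (43534,2137)
step 12: (2110961, 103623)  from 4·(508372,24955) + (77473,3803)
step 13: (4730294, 232201)  from 2·(2110961,103623) + (508372,24955)
step 14: (6841255, 335824)  from 1·(4730294,232201) + (2110961,103623)
step 15: (18412804, 903849)  from 2·(6841255,335824) + (4730294,232201)
fundamental: x₁=18412804, y₁=903849  (since 339031351142416 − 415·816943014801 = 1)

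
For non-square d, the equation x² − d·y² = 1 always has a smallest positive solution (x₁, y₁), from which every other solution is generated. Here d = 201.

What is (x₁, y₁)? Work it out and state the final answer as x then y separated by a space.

515095 36332

d=201: √d = [14; 5,1,1,1,2,…,1,5,28] (ℓ=14, even), read p_13/q_13
i=0: a=14 ⇒ p=14, q=1
i=1: a=5 ⇒ p=71, q=5
i=2: a=1 ⇒ p=85, q=6
i=3: a=1 ⇒ p=156, q=11
i=4: a=1 ⇒ p=241, q=17
i=5: a=2 ⇒ p=638, q=45
i=6: a=1 ⇒ p=879, q=62
i=7: a=8 ⇒ p=7670, q=541
i=8: a=1 ⇒ p=8549, q=603
…
i=10: a=1 ⇒ p=33317, q=2350
…
i=12: a=1 ⇒ p=91402, q=6447
i=13: a=5 ⇒ p=515095, q=36332
fundamental: x₁=515095, y₁=36332  (since 265322859025 − 201·1320014224 = 1)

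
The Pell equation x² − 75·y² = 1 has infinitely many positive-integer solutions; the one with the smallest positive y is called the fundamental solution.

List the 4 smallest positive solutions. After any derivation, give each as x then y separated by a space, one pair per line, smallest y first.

26 3
1351 156
70226 8109
3650401 421512

√75 → a₀=8, period (1,1,1,16); ℓ=4 even so k=3
a_0=8:  p_0=8·1+0=8,  q_0=8·0+1=1
…
a_2=1:  p_2=1·9+8=17,  q_2=1·1+1=2
a_3=1:  p_3=1·17+9=26,  q_3=1·2+1=3
→ (26, 3).  Check: 26²=676, 75·3²=675, difference 1.
(26+3√75)^2 = 1351 + 156√75
(26+3√75)^3 = 70226 + 8109√75
(26+3√75)^4 = 3650401 + 421512√75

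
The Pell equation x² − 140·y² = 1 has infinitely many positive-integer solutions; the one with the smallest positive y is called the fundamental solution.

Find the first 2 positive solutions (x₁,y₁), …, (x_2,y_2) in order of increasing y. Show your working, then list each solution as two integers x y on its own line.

√140 → a₀=11, period (1,4,1,22); ℓ=4 even so k=3
i=0: a=11 ⇒ p=11, q=1
…
i=2: a=4 ⇒ p=59, q=5
i=3: a=1 ⇒ p=71, q=6
fundamental: x₁=71, y₁=6  (since 5041 − 140·36 = 1)
k=2:  x_2 = 71·71+140·6·6 = 10081,  y_2 = 71·6+6·71 = 852

71 6
10081 852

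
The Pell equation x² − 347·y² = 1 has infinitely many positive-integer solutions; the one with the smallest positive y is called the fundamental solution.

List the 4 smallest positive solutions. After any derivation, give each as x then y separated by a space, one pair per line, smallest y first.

√347 → a₀=18, period (1,1,1,2,4,…,1,1,36); ℓ=14 even so k=13
k=0  a_k=18  p_k/q_k = 18/1
k=1  a_k=1  p_k/q_k = 19/1
…
k=5  a_k=4  p_k/q_k = 652/35
…
k=7  a_k=17  p_k/q_k = 14269/766
…
k=10  a_k=2  p_k/q_k = 164168/8813
k=11  a_k=1  p_k/q_k = 238717/12815
k=12  a_k=1  p_k/q_k = 402885/21628
k=13  a_k=1  p_k/q_k = 641602/34443
fundamental: x₁=641602, y₁=34443  (since 411653126404 − 347·1186320249 = 1)
(x_2, y_2) = (641602·641602 + 347·34443·34443, 641602·34443 + 34443·641602) = (823306252807, 44197395372)
(x_3, y_3) = (641602·823306252807 + 347·34443·44197395372, 641602·44197395372 + 34443·823306252807) = (1056469876826312026, 56714274530897445)
(x_4, y_4) = (641602·1056469876826312026 + 347·34443·56714274530897445, 641602·56714274530897445 + 34443·1056469876826312026) = (1355666371822207590758497, 72775983935101527618408)

641602 34443
823306252807 44197395372
1056469876826312026 56714274530897445
1355666371822207590758497 72775983935101527618408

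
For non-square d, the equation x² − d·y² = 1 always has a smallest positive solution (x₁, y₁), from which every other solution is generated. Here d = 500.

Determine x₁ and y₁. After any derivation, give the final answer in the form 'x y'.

930249 41602

√500 = [22; 2,1,3,2,1,…,1,2,44, …], period ℓ=14 (even) → k=13
k=0  a_k=22  p_k/q_k = 22/1
k=1  a_k=2  p_k/q_k = 45/2
…
k=3  a_k=3  p_k/q_k = 246/11
…
k=5  a_k=1  p_k/q_k = 805/36
k=6  a_k=1  p_k/q_k = 1364/61
…
k=8  a_k=1  p_k/q_k = 15809/707
k=9  a_k=1  p_k/q_k = 30254/1353
k=10  a_k=2  p_k/q_k = 76317/3413
k=11  a_k=3  p_k/q_k = 259205/11592
k=12  a_k=1  p_k/q_k = 335522/15005
k=13  a_k=2  p_k/q_k = 930249/41602
→ (930249, 41602).  Check: 930249²=865363202001, 500·41602²=865363202000, difference 1.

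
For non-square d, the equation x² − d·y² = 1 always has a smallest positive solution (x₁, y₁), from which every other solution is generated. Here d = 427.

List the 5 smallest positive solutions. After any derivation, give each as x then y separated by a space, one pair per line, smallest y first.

[20; 1,1,1,40] for √427; ℓ=4 ⇒ convergent index 3
i=0: a=20 ⇒ p=20, q=1
i=1: a=1 ⇒ p=21, q=1
i=2: a=1 ⇒ p=41, q=2
i=3: a=1 ⇒ p=62, q=3
→ (62, 3).  Check: 62²=3844, 427·3²=3843, difference 1.
n=2: (62,3)∘(62,3) = (62·62+427·3·3, 62·3+3·62) = (7687,372)
n=3: (7687,372)∘(62,3) = (62·7687+427·3·372, 62·372+3·7687) = (953126,46125)
n=4: (953126,46125)∘(62,3) = (62·953126+427·3·46125, 62·46125+3·953126) = (118179937,5719128)
n=5: (118179937,5719128)∘(62,3) = (62·118179937+427·3·5719128, 62·5719128+3·118179937) = (14653359062,709125747)

62 3
7687 372
953126 46125
118179937 5719128
14653359062 709125747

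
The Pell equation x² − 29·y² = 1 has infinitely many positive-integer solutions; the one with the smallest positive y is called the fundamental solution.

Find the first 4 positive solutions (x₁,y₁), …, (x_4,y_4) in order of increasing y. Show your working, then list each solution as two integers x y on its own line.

d=29: √d = [5; 2,1,1,2,10] (ℓ=5, odd), read p_9/q_9
k=0  a_k=5  p_k/q_k = 5/1
…
k=3  a_k=1  p_k/q_k = 27/5
k=4  a_k=2  p_k/q_k = 70/13
…
k=7  a_k=1  p_k/q_k = 2251/418
k=8  a_k=1  p_k/q_k = 3775/701
k=9  a_k=2  p_k/q_k = 9801/1820
(x₁, y₁) = (9801, 1820);  9801² − 29·1820² = 1 ✓
n=2: (9801,1820)∘(9801,1820) = (9801·9801+29·1820·1820, 9801·1820+1820·9801) = (192119201,35675640)
n=3: (192119201,35675640)∘(9801,1820) = (9801·192119201+29·1820·35675640, 9801·35675640+1820·192119201) = (3765920568201,699313893460)
n=4: (3765920568201,699313893460)∘(9801,1820) = (9801·3765920568201+29·1820·699313893460, 9801·699313893460+1820·3765920568201) = (73819574785756801,13707950903927280)

9801 1820
192119201 35675640
3765920568201 699313893460
73819574785756801 13707950903927280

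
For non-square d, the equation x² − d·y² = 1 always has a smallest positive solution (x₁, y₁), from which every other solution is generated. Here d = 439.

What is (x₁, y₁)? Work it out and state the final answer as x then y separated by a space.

√439 → a₀=20, period (1,19,1,40); ℓ=4 even so k=3
i=0: a=20 ⇒ p=20, q=1
i=1: a=1 ⇒ p=21, q=1
i=2: a=19 ⇒ p=419, q=20
i=3: a=1 ⇒ p=440, q=21
(x₁, y₁) = (440, 21);  440² − 439·21² = 1 ✓

440 21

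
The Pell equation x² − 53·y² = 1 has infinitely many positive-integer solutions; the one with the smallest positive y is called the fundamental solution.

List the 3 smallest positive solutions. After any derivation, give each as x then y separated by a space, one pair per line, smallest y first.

√53 → a₀=7, period (3,1,1,3,14); ℓ=5 odd so k=9
a_0=7:  p_0=7·1+0=7,  q_0=7·0+1=1
…
a_4=3:  p_4=3·51+29=182,  q_4=3·7+4=25
…
a_6=3:  p_6=3·2599+182=7979,  q_6=3·357+25=1096
a_7=1:  p_7=1·7979+2599=10578,  q_7=1·1096+357=1453
a_8=1:  p_8=1·10578+7979=18557,  q_8=1·1453+1096=2549
a_9=3:  p_9=3·18557+10578=66249,  q_9=3·2549+1453=9100
→ (66249, 9100).  Check: 66249²=4388930001, 53·9100²=4388930000, difference 1.
(x_2, y_2) = (66249·66249 + 53·9100·9100, 66249·9100 + 9100·66249) = (8777860001, 1205731800)
(x_3, y_3) = (66249·8777860001 + 53·9100·1205731800, 66249·1205731800 + 9100·8777860001) = (1163048894346249, 159757052027300)

66249 9100
8777860001 1205731800
1163048894346249 159757052027300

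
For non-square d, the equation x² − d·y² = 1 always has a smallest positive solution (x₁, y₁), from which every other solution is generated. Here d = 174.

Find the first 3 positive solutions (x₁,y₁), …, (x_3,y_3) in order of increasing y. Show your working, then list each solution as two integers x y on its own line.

√174 → a₀=13, period (5,4,5,26); ℓ=4 even so k=3
a_0=13:  p_0=13·1+0=13,  q_0=13·0+1=1
…
a_2=4:  p_2=4·66+13=277,  q_2=4·5+1=21
a_3=5:  p_3=5·277+66=1451,  q_3=5·21+5=110
fundamental: x₁=1451, y₁=110  (since 2105401 − 174·12100 = 1)
(x_2, y_2) = (1451·1451 + 174·110·110, 1451·110 + 110·1451) = (4210801, 319220)
(x_3, y_3) = (1451·4210801 + 174·110·319220, 1451·319220 + 110·4210801) = (12219743051, 926376330)

1451 110
4210801 319220
12219743051 926376330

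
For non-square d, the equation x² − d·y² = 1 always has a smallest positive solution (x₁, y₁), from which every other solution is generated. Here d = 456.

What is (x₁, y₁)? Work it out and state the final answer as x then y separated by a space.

1025 48

√456 → a₀=21, period (2,1,4,1,2,42); ℓ=6 even so k=5
step 0: (21, 1)  from 21·(1,0) + (0,1)
…
step 3: (299, 14)  from 4·(64,3) + (43,2)
step 4: (363, 17)  from 1·(299,14) + (64,3)
step 5: (1025, 48)  from 2·(363,17) + (299,14)
→ (1025, 48).  Check: 1025²=1050625, 456·48²=1050624, difference 1.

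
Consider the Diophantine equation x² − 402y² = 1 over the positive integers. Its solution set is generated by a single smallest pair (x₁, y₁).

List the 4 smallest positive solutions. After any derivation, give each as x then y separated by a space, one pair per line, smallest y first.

[20; 20,40] for √402; ℓ=2 ⇒ convergent index 1
i=0: a=20 ⇒ p=20, q=1
i=1: a=20 ⇒ p=401, q=20
→ (401, 20).  Check: 401²=160801, 402·20²=160800, difference 1.
(401+20√402)^2 = 321601 + 16040√402
(401+20√402)^3 = 257923601 + 12864060√402
(401+20√402)^4 = 206854406401 + 10316960080√402

401 20
321601 16040
257923601 12864060
206854406401 10316960080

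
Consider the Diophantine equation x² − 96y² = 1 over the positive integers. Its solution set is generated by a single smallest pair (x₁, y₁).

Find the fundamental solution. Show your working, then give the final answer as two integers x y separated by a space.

[9; 1,3,1,18] for √96; ℓ=4 ⇒ convergent index 3
a_0=9:  p_0=9·1+0=9,  q_0=9·0+1=1
a_1=1:  p_1=1·9+1=10,  q_1=1·1+0=1
a_2=3:  p_2=3·10+9=39,  q_2=3·1+1=4
a_3=1:  p_3=1·39+10=49,  q_3=1·4+1=5
→ (49, 5).  Check: 49²=2401, 96·5²=2400, difference 1.

49 5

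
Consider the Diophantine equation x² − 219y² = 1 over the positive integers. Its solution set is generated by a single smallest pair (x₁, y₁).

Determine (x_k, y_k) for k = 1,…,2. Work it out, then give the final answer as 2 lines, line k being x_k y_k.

74 5
10951 740

d=219: √d = [14; 1,3,1,28] (ℓ=4, even), read p_3/q_3
step 0: (14, 1)  from 14·(1,0) + (0,1)
step 1: (15, 1)  from 1·(14,1) + (1,0)
step 2: (59, 4)  from 3·(15,1) + (14,1)
step 3: (74, 5)  from 1·(59,4) + (15,1)
fundamental: x₁=74, y₁=5  (since 5476 − 219·25 = 1)
n=2: (74,5)∘(74,5) = (74·74+219·5·5, 74·5+5·74) = (10951,740)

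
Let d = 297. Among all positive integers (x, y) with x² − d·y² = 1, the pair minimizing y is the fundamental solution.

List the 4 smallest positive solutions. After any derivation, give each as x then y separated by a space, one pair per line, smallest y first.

√297 → a₀=17, period (4,3,1,1,2,1,1,3,4,34); ℓ=10 even so k=9
step 0: (17, 1)  from 17·(1,0) + (0,1)
step 1: (69, 4)  from 4·(17,1) + (1,0)
step 2: (224, 13)  from 3·(69,4) + (17,1)
step 3: (293, 17)  from 1·(224,13) + (69,4)
…
step 6: (1844, 107)  from 1·(1327,77) + (517,30)
step 7: (3171, 184)  from 1·(1844,107) + (1327,77)
step 8: (11357, 659)  from 3·(3171,184) + (1844,107)
step 9: (48599, 2820)  from 4·(11357,659) + (3171,184)
→ (48599, 2820).  Check: 48599²=2361862801, 297·2820²=2361862800, difference 1.
n=2: (48599,2820)∘(48599,2820) = (48599·48599+297·2820·2820, 48599·2820+2820·48599) = (4723725601,274098360)
n=3: (4723725601,274098360)∘(48599,2820) = (48599·4723725601+297·2820·274098360, 48599·274098360+2820·4723725601) = (459136680917399,26641812392460)
n=4: (459136680917399,26641812392460)∘(48599,2820) = (48599·459136680917399+297·2820·26641812392460, 48599·26641812392460+2820·459136680917399) = (44627167107085622401,2589530880648228720)

48599 2820
4723725601 274098360
459136680917399 26641812392460
44627167107085622401 2589530880648228720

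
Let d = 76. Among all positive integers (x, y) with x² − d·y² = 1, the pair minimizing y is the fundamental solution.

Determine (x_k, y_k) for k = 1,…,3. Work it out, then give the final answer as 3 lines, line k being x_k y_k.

57799 6630
6681448801 766414740
772362118440199 88596011107890

d=76: √d = [8; 1,2,1,1,5,4,5,1,1,2,1,16] (ℓ=12, even), read p_11/q_11
i=0: a=8 ⇒ p=8, q=1
i=1: a=1 ⇒ p=9, q=1
…
i=3: a=1 ⇒ p=35, q=4
i=4: a=1 ⇒ p=61, q=7
i=5: a=5 ⇒ p=340, q=39
i=6: a=4 ⇒ p=1421, q=163
i=7: a=5 ⇒ p=7445, q=854
i=8: a=1 ⇒ p=8866, q=1017
…
i=10: a=2 ⇒ p=41488, q=4759
i=11: a=1 ⇒ p=57799, q=6630
→ (57799, 6630).  Check: 57799²=3340724401, 76·6630²=3340724400, difference 1.
(x_2, y_2) = (57799·57799 + 76·6630·6630, 57799·6630 + 6630·57799) = (6681448801, 766414740)
(x_3, y_3) = (57799·6681448801 + 76·6630·766414740, 57799·766414740 + 6630·6681448801) = (772362118440199, 88596011107890)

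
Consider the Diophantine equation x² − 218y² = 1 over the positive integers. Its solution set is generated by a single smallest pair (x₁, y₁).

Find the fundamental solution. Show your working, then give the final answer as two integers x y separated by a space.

126003 8534

√218 = [14; 1,3,3,1,28, …], period ℓ=5 (odd) → k=9
a_0=14:  p_0=14·1+0=14,  q_0=14·0+1=1
a_1=1:  p_1=1·14+1=15,  q_1=1·1+0=1
…
a_3=3:  p_3=3·59+15=192,  q_3=3·4+1=13
…
a_6=1:  p_6=1·7220+251=7471,  q_6=1·489+17=506
…
a_8=3:  p_8=3·29633+7471=96370,  q_8=3·2007+506=6527
a_9=1:  p_9=1·96370+29633=126003,  q_9=1·6527+2007=8534
fundamental: x₁=126003, y₁=8534  (since 15876756009 − 218·72829156 = 1)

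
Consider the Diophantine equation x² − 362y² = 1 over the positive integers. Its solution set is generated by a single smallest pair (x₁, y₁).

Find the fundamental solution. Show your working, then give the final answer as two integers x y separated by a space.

723 38

√362 → a₀=19, period (38); ℓ=1 odd so k=1
k=0  a_k=19  p_k/q_k = 19/1
k=1  a_k=38  p_k/q_k = 723/38
(x₁, y₁) = (723, 38);  723² − 362·38² = 1 ✓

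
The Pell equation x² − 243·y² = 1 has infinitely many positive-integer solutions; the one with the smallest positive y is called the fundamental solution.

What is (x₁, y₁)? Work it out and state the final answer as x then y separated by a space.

70226 4505

[15; 1,1,2,3,15,3,2,1,1,30] for √243; ℓ=10 ⇒ convergent index 9
i=0: a=15 ⇒ p=15, q=1
i=1: a=1 ⇒ p=16, q=1
i=2: a=1 ⇒ p=31, q=2
…
i=4: a=3 ⇒ p=265, q=17
i=5: a=15 ⇒ p=4053, q=260
i=6: a=3 ⇒ p=12424, q=797
i=7: a=2 ⇒ p=28901, q=1854
i=8: a=1 ⇒ p=41325, q=2651
i=9: a=1 ⇒ p=70226, q=4505
fundamental: x₁=70226, y₁=4505  (since 4931691076 − 243·20295025 = 1)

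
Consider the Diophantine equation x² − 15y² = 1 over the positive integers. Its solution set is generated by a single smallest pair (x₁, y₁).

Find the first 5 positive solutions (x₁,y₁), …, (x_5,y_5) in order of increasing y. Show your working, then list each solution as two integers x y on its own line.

4 1
31 8
244 63
1921 496
15124 3905

√15 = [3; 1,6, …], period ℓ=2 (even) → k=1
a_0=3:  p_0=3·1+0=3,  q_0=3·0+1=1
a_1=1:  p_1=1·3+1=4,  q_1=1·1+0=1
fundamental: x₁=4, y₁=1  (since 16 − 15·1 = 1)
k=2:  x_2 = 4·4+15·1·1 = 31,  y_2 = 4·1+1·4 = 8
k=3:  x_3 = 4·31+15·1·8 = 244,  y_3 = 4·8+1·31 = 63
k=4:  x_4 = 4·244+15·1·63 = 1921,  y_4 = 4·63+1·244 = 496
k=5:  x_5 = 4·1921+15·1·496 = 15124,  y_5 = 4·496+1·1921 = 3905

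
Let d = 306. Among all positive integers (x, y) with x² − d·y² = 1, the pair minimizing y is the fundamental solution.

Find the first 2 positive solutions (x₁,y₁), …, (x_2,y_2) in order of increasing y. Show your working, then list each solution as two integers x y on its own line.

√306 = [17; 2,34, …], period ℓ=2 (even) → k=1
a_0=17:  p_0=17·1+0=17,  q_0=17·0+1=1
a_1=2:  p_1=2·17+1=35,  q_1=2·1+0=2
→ (35, 2).  Check: 35²=1225, 306·2²=1224, difference 1.
k=2:  x_2 = 35·35+306·2·2 = 2449,  y_2 = 35·2+2·35 = 140

35 2
2449 140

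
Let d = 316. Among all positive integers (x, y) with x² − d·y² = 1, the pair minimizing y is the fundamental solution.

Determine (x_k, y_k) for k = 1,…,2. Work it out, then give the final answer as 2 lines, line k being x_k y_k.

12799 720
327628801 18430560

[17; 1,3,2,8,2,3,1,34] for √316; ℓ=8 ⇒ convergent index 7
step 0: (17, 1)  from 17·(1,0) + (0,1)
step 1: (18, 1)  from 1·(17,1) + (1,0)
step 2: (71, 4)  from 3·(18,1) + (17,1)
…
step 5: (2862, 161)  from 2·(1351,76) + (160,9)
step 6: (9937, 559)  from 3·(2862,161) + (1351,76)
step 7: (12799, 720)  from 1·(9937,559) + (2862,161)
fundamental: x₁=12799, y₁=720  (since 163814401 − 316·518400 = 1)
(12799+720√316)^2 = 327628801 + 18430560√316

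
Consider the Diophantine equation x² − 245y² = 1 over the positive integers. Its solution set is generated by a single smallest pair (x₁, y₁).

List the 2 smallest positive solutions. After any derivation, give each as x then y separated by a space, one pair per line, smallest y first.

51841 3312
5374978561 343394784

√245 = [15; 1,1,1,7,6,7,1,1,1,30, …], period ℓ=10 (even) → k=9
step 0: (15, 1)  from 15·(1,0) + (0,1)
…
step 2: (31, 2)  from 1·(16,1) + (15,1)
step 3: (47, 3)  from 1·(31,2) + (16,1)
step 4: (360, 23)  from 7·(47,3) + (31,2)
…
step 6: (15809, 1010)  from 7·(2207,141) + (360,23)
step 7: (18016, 1151)  from 1·(15809,1010) + (2207,141)
step 8: (33825, 2161)  from 1·(18016,1151) + (15809,1010)
step 9: (51841, 3312)  from 1·(33825,2161) + (18016,1151)
→ (51841, 3312).  Check: 51841²=2687489281, 245·3312²=2687489280, difference 1.
k=2:  x_2 = 51841·51841+245·3312·3312 = 5374978561,  y_2 = 51841·3312+3312·51841 = 343394784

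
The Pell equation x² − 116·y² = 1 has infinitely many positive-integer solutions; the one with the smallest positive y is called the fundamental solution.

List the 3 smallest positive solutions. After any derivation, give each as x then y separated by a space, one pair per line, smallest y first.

√116 = [10; 1,3,2,1,4,1,2,3,1,20, …], period ℓ=10 (even) → k=9
k=0  a_k=10  p_k/q_k = 10/1
k=1  a_k=1  p_k/q_k = 11/1
k=2  a_k=3  p_k/q_k = 43/4
…
k=4  a_k=1  p_k/q_k = 140/13
k=5  a_k=4  p_k/q_k = 657/61
k=6  a_k=1  p_k/q_k = 797/74
…
k=8  a_k=3  p_k/q_k = 7550/701
k=9  a_k=1  p_k/q_k = 9801/910
(x₁, y₁) = (9801, 910);  9801² − 116·910² = 1 ✓
(x_2, y_2) = (9801·9801 + 116·910·910, 9801·910 + 910·9801) = (192119201, 17837820)
(x_3, y_3) = (9801·192119201 + 116·910·17837820, 9801·17837820 + 910·192119201) = (3765920568201, 349656946730)

9801 910
192119201 17837820
3765920568201 349656946730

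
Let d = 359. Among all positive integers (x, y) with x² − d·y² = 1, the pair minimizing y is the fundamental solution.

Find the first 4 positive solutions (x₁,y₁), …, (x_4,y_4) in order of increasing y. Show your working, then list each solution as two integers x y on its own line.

d=359: √d = [18; 1,17,1,36] (ℓ=4, even), read p_3/q_3
i=0: a=18 ⇒ p=18, q=1
…
i=2: a=17 ⇒ p=341, q=18
i=3: a=1 ⇒ p=360, q=19
(x₁, y₁) = (360, 19);  360² − 359·19² = 1 ✓
(x_2, y_2) = (360·360 + 359·19·19, 360·19 + 19·360) = (259199, 13680)
(x_3, y_3) = (360·259199 + 359·19·13680, 360·13680 + 19·259199) = (186622920, 9849581)
(x_4, y_4) = (360·186622920 + 359·19·9849581, 360·9849581 + 19·186622920) = (134368243201, 7091684640)

360 19
259199 13680
186622920 9849581
134368243201 7091684640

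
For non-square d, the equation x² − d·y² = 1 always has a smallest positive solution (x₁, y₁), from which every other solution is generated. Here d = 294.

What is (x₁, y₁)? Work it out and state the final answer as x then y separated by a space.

4801 280

d=294: √d = [17; 6,1,4,1,6,34] (ℓ=6, even), read p_5/q_5
step 0: (17, 1)  from 17·(1,0) + (0,1)
step 1: (103, 6)  from 6·(17,1) + (1,0)
…
step 3: (583, 34)  from 4·(120,7) + (103,6)
step 4: (703, 41)  from 1·(583,34) + (120,7)
step 5: (4801, 280)  from 6·(703,41) + (583,34)
(x₁, y₁) = (4801, 280);  4801² − 294·280² = 1 ✓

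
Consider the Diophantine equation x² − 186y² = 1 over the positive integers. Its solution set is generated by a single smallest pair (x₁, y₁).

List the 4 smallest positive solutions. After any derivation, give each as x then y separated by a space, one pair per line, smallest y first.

[13; 1,1,1,3,4,3,1,1,1,26] for √186; ℓ=10 ⇒ convergent index 9
a_0=13:  p_0=13·1+0=13,  q_0=13·0+1=1
a_1=1:  p_1=1·13+1=14,  q_1=1·1+0=1
…
a_3=1:  p_3=1·27+14=41,  q_3=1·2+1=3
…
a_8=1:  p_8=1·2714+2073=4787,  q_8=1·199+152=351
a_9=1:  p_9=1·4787+2714=7501,  q_9=1·351+199=550
fundamental: x₁=7501, y₁=550  (since 56265001 − 186·302500 = 1)
(7501+550√186)^2 = 112530001 + 8251100√186
(7501+550√186)^3 = 1688175067501 + 123783001650√186
(7501+550√186)^4 = 25326002250120001 + 1856992582502200√186

7501 550
112530001 8251100
1688175067501 123783001650
25326002250120001 1856992582502200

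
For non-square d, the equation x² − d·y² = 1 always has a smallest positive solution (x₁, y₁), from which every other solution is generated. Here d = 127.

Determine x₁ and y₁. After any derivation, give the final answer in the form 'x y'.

d=127: √d = [11; 3,1,2,2,7,11,7,2,2,1,3,22] (ℓ=12, even), read p_11/q_11
k=0  a_k=11  p_k/q_k = 11/1
k=1  a_k=3  p_k/q_k = 34/3
…
k=4  a_k=2  p_k/q_k = 293/26
…
k=7  a_k=7  p_k/q_k = 171701/15236
…
k=9  a_k=2  p_k/q_k = 906941/80478
k=10  a_k=1  p_k/q_k = 1274561/113099
k=11  a_k=3  p_k/q_k = 4730624/419775
(x₁, y₁) = (4730624, 419775);  4730624² − 127·419775² = 1 ✓

4730624 419775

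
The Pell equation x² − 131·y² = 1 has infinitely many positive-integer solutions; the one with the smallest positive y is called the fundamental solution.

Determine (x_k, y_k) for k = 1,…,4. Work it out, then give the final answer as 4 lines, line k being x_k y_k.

√131 = [11; 2,4,11,4,2,22, …], period ℓ=6 (even) → k=5
i=0: a=11 ⇒ p=11, q=1
i=1: a=2 ⇒ p=23, q=2
i=2: a=4 ⇒ p=103, q=9
…
i=4: a=4 ⇒ p=4727, q=413
i=5: a=2 ⇒ p=10610, q=927
fundamental: x₁=10610, y₁=927  (since 112572100 − 131·859329 = 1)
k=2:  x_2 = 10610·10610+131·927·927 = 225144199,  y_2 = 10610·927+927·10610 = 19670940
k=3:  x_3 = 10610·225144199+131·927·19670940 = 4777559892170,  y_3 = 10610·19670940+927·225144199 = 417417345873
k=4:  x_4 = 10610·4777559892170+131·927·417417345873 = 101379820686703201,  y_4 = 10610·417417345873+927·4777559892170 = 8857596059754120

10610 927
225144199 19670940
4777559892170 417417345873
101379820686703201 8857596059754120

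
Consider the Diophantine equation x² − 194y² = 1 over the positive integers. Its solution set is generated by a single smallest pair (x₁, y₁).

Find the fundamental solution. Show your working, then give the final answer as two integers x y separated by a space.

[13; 1,12,1,26] for √194; ℓ=4 ⇒ convergent index 3
step 0: (13, 1)  from 13·(1,0) + (0,1)
step 1: (14, 1)  from 1·(13,1) + (1,0)
step 2: (181, 13)  from 12·(14,1) + (13,1)
step 3: (195, 14)  from 1·(181,13) + (14,1)
→ (195, 14).  Check: 195²=38025, 194·14²=38024, difference 1.

195 14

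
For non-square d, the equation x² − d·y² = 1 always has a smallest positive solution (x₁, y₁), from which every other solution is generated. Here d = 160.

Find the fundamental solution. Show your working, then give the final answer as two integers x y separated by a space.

721 57

[12; 1,1,1,5,1,1,1,24] for √160; ℓ=8 ⇒ convergent index 7
a_0=12:  p_0=12·1+0=12,  q_0=12·0+1=1
a_1=1:  p_1=1·12+1=13,  q_1=1·1+0=1
a_2=1:  p_2=1·13+12=25,  q_2=1·1+1=2
a_3=1:  p_3=1·25+13=38,  q_3=1·2+1=3
a_4=5:  p_4=5·38+25=215,  q_4=5·3+2=17
…
a_6=1:  p_6=1·253+215=468,  q_6=1·20+17=37
a_7=1:  p_7=1·468+253=721,  q_7=1·37+20=57
(x₁, y₁) = (721, 57);  721² − 160·57² = 1 ✓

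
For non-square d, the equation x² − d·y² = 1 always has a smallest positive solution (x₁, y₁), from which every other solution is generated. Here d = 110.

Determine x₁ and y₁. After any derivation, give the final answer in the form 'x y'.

d=110: √d = [10; 2,20] (ℓ=2, even), read p_1/q_1
step 0: (10, 1)  from 10·(1,0) + (0,1)
step 1: (21, 2)  from 2·(10,1) + (1,0)
fundamental: x₁=21, y₁=2  (since 441 − 110·4 = 1)

21 2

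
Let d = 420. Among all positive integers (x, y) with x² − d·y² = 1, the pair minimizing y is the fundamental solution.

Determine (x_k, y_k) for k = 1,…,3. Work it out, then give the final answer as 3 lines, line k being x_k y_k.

41 2
3361 164
275561 13446

√420 = [20; 2,40, …], period ℓ=2 (even) → k=1
i=0: a=20 ⇒ p=20, q=1
i=1: a=2 ⇒ p=41, q=2
fundamental: x₁=41, y₁=2  (since 1681 − 420·4 = 1)
k=2:  x_2 = 41·41+420·2·2 = 3361,  y_2 = 41·2+2·41 = 164
k=3:  x_3 = 41·3361+420·2·164 = 275561,  y_3 = 41·164+2·3361 = 13446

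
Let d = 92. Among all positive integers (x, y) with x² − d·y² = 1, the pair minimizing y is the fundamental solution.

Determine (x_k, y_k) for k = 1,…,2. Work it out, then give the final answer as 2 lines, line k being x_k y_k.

[9; 1,1,2,4,2,1,1,18] for √92; ℓ=8 ⇒ convergent index 7
i=0: a=9 ⇒ p=9, q=1
…
i=2: a=1 ⇒ p=19, q=2
i=3: a=2 ⇒ p=48, q=5
…
i=5: a=2 ⇒ p=470, q=49
i=6: a=1 ⇒ p=681, q=71
i=7: a=1 ⇒ p=1151, q=120
(x₁, y₁) = (1151, 120);  1151² − 92·120² = 1 ✓
k=2:  x_2 = 1151·1151+92·120·120 = 2649601,  y_2 = 1151·120+120·1151 = 276240

1151 120
2649601 276240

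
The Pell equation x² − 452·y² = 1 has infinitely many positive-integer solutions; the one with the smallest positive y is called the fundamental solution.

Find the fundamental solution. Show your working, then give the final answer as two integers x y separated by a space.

d=452: √d = [21; 3,1,5,3,10,3,5,1,3,42] (ℓ=10, even), read p_9/q_9
a_0=21:  p_0=21·1+0=21,  q_0=21·0+1=1
a_1=3:  p_1=3·21+1=64,  q_1=3·1+0=3
a_2=1:  p_2=1·64+21=85,  q_2=1·3+1=4
a_3=5:  p_3=5·85+64=489,  q_3=5·4+3=23
…
a_6=3:  p_6=3·16009+1552=49579,  q_6=3·753+73=2332
a_7=5:  p_7=5·49579+16009=263904,  q_7=5·2332+753=12413
a_8=1:  p_8=1·263904+49579=313483,  q_8=1·12413+2332=14745
a_9=3:  p_9=3·313483+263904=1204353,  q_9=3·14745+12413=56648
fundamental: x₁=1204353, y₁=56648  (since 1450466148609 − 452·3208995904 = 1)

1204353 56648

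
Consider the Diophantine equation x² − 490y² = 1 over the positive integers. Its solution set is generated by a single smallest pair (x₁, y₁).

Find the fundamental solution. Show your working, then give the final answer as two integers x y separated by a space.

d=490: √d = [22; 7,2,1,4,4,4,1,2,7,44] (ℓ=10, even), read p_9/q_9
k=0  a_k=22  p_k/q_k = 22/1
k=1  a_k=7  p_k/q_k = 155/7
…
k=3  a_k=1  p_k/q_k = 487/22
k=4  a_k=4  p_k/q_k = 2280/103
…
k=8  a_k=2  p_k/q_k = 141338/6385
k=9  a_k=7  p_k/q_k = 1039681/46968
fundamental: x₁=1039681, y₁=46968  (since 1080936581761 − 490·2205993024 = 1)

1039681 46968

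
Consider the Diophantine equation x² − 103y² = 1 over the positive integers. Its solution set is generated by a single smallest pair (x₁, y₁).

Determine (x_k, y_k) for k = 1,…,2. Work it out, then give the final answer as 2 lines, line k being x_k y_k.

227528 22419
103537981567 10201900464

√103 → a₀=10, period (6,1,2,1,1,9,1,1,2,1,6,20); ℓ=12 even so k=11
a_0=10:  p_0=10·1+0=10,  q_0=10·0+1=1
…
a_2=1:  p_2=1·61+10=71,  q_2=1·6+1=7
a_3=2:  p_3=2·71+61=203,  q_3=2·7+6=20
a_4=1:  p_4=1·203+71=274,  q_4=1·20+7=27
…
a_6=9:  p_6=9·477+274=4567,  q_6=9·47+27=450
…
a_8=1:  p_8=1·5044+4567=9611,  q_8=1·497+450=947
a_9=2:  p_9=2·9611+5044=24266,  q_9=2·947+497=2391
a_10=1:  p_10=1·24266+9611=33877,  q_10=1·2391+947=3338
a_11=6:  p_11=6·33877+24266=227528,  q_11=6·3338+2391=22419
(x₁, y₁) = (227528, 22419);  227528² − 103·22419² = 1 ✓
(227528+22419√103)^2 = 103537981567 + 10201900464√103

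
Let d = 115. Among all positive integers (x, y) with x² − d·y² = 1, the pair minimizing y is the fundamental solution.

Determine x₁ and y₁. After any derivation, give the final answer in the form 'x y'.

d=115: √d = [10; 1,2,1,1,1,1,1,2,1,20] (ℓ=10, even), read p_9/q_9
k=0  a_k=10  p_k/q_k = 10/1
k=1  a_k=1  p_k/q_k = 11/1
k=2  a_k=2  p_k/q_k = 32/3
k=3  a_k=1  p_k/q_k = 43/4
…
k=5  a_k=1  p_k/q_k = 118/11
k=6  a_k=1  p_k/q_k = 193/18
…
k=8  a_k=2  p_k/q_k = 815/76
k=9  a_k=1  p_k/q_k = 1126/105
(x₁, y₁) = (1126, 105);  1126² − 115·105² = 1 ✓

1126 105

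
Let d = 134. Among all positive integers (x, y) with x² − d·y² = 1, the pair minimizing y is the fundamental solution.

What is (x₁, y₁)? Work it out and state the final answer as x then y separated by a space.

145925 12606

√134 = [11; 1,1,2,1,3,…,1,1,22, …], period ℓ=14 (even) → k=13
a_0=11:  p_0=11·1+0=11,  q_0=11·0+1=1
a_1=1:  p_1=1·11+1=12,  q_1=1·1+0=1
…
a_6=1:  p_6=1·301+81=382,  q_6=1·26+7=33
a_7=10:  p_7=10·382+301=4121,  q_7=10·33+26=356
a_8=1:  p_8=1·4121+382=4503,  q_8=1·356+33=389
…
a_10=1:  p_10=1·17630+4503=22133,  q_10=1·1523+389=1912
a_11=2:  p_11=2·22133+17630=61896,  q_11=2·1912+1523=5347
a_12=1:  p_12=1·61896+22133=84029,  q_12=1·5347+1912=7259
a_13=1:  p_13=1·84029+61896=145925,  q_13=1·7259+5347=12606
(x₁, y₁) = (145925, 12606);  145925² − 134·12606² = 1 ✓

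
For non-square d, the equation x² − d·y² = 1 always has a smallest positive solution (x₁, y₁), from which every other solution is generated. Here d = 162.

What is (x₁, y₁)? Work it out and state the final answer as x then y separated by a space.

d=162: √d = [12; 1,2,1,2,12,2,1,2,1,24] (ℓ=10, even), read p_9/q_9
step 0: (12, 1)  from 12·(1,0) + (0,1)
step 1: (13, 1)  from 1·(12,1) + (1,0)
…
step 5: (1731, 136)  from 12·(140,11) + (51,4)
step 6: (3602, 283)  from 2·(1731,136) + (140,11)
…
step 8: (14268, 1121)  from 2·(5333,419) + (3602,283)
step 9: (19601, 1540)  from 1·(14268,1121) + (5333,419)
→ (19601, 1540).  Check: 19601²=384199201, 162·1540²=384199200, difference 1.

19601 1540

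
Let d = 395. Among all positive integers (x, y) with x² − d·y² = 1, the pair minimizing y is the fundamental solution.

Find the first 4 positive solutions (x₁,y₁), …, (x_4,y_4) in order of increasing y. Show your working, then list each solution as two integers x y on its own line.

d=395: √d = [19; 1,6,1,38] (ℓ=4, even), read p_3/q_3
i=0: a=19 ⇒ p=19, q=1
…
i=2: a=6 ⇒ p=139, q=7
i=3: a=1 ⇒ p=159, q=8
fundamental: x₁=159, y₁=8  (since 25281 − 395·64 = 1)
(x_2, y_2) = (159·159 + 395·8·8, 159·8 + 8·159) = (50561, 2544)
(x_3, y_3) = (159·50561 + 395·8·2544, 159·2544 + 8·50561) = (16078239, 808984)
(x_4, y_4) = (159·16078239 + 395·8·808984, 159·808984 + 8·16078239) = (5112829441, 257254368)

159 8
50561 2544
16078239 808984
5112829441 257254368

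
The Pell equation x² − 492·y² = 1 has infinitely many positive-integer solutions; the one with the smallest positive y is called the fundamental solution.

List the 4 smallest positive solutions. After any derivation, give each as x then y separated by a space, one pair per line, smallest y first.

√492 → a₀=22, period (5,1,1,10,1,1,5,44); ℓ=8 even so k=7
a_0=22:  p_0=22·1+0=22,  q_0=22·0+1=1
…
a_2=1:  p_2=1·111+22=133,  q_2=1·5+1=6
a_3=1:  p_3=1·133+111=244,  q_3=1·6+5=11
…
a_5=1:  p_5=1·2573+244=2817,  q_5=1·116+11=127
a_6=1:  p_6=1·2817+2573=5390,  q_6=1·127+116=243
a_7=5:  p_7=5·5390+2817=29767,  q_7=5·243+127=1342
→ (29767, 1342).  Check: 29767²=886074289, 492·1342²=886074288, difference 1.
(x_2, y_2) = (29767·29767 + 492·1342·1342, 29767·1342 + 1342·29767) = (1772148577, 79894628)
(x_3, y_3) = (29767·1772148577 + 492·1342·79894628, 29767·79894628 + 1342·1772148577) = (105503093353351, 4756446782010)
(x_4, y_4) = (29767·105503093353351 + 492·1342·4756446782010, 29767·4756446782010 + 1342·105503093353351) = (6281021157926249857, 283170302640288712)

29767 1342
1772148577 79894628
105503093353351 4756446782010
6281021157926249857 283170302640288712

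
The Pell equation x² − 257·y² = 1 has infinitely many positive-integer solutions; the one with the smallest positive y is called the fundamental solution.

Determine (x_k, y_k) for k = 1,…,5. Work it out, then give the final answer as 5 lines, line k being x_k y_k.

√257 → a₀=16, period (32); ℓ=1 odd so k=1
k=0  a_k=16  p_k/q_k = 16/1
k=1  a_k=32  p_k/q_k = 513/32
→ (513, 32).  Check: 513²=263169, 257·32²=263168, difference 1.
(513+32√257)^2 = 526337 + 32832√257
(513+32√257)^3 = 540021249 + 33685600√257
(513+32√257)^4 = 554061275137 + 34561392768√257
(513+32√257)^5 = 568466328269313 + 35459955294368√257

513 32
526337 32832
540021249 33685600
554061275137 34561392768
568466328269313 35459955294368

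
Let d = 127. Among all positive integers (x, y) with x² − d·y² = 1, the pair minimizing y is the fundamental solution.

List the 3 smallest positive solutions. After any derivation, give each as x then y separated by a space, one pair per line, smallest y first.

√127 → a₀=11, period (3,1,2,2,7,11,7,2,2,1,3,22); ℓ=12 even so k=11
k=0  a_k=11  p_k/q_k = 11/1
…
k=2  a_k=1  p_k/q_k = 45/4
k=3  a_k=2  p_k/q_k = 124/11
k=4  a_k=2  p_k/q_k = 293/26
…
k=6  a_k=11  p_k/q_k = 24218/2149
…
k=8  a_k=2  p_k/q_k = 367620/32621
k=9  a_k=2  p_k/q_k = 906941/80478
k=10  a_k=1  p_k/q_k = 1274561/113099
k=11  a_k=3  p_k/q_k = 4730624/419775
(x₁, y₁) = (4730624, 419775);  4730624² − 127·419775² = 1 ✓
(x_2, y_2) = (4730624·4730624 + 127·419775·419775, 4730624·419775 + 419775·4730624) = (44757606858751, 3971595379200)
(x_3, y_3) = (4730624·44757606858751 + 127·419775·3971595379200, 4730624·3971595379200 + 419775·44757606858751) = (423462818377139450624, 37576248838264821825)

4730624 419775
44757606858751 3971595379200
423462818377139450624 37576248838264821825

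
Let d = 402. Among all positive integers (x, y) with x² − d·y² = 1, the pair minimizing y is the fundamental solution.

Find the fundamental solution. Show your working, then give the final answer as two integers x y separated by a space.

401 20

√402 = [20; 20,40, …], period ℓ=2 (even) → k=1
k=0  a_k=20  p_k/q_k = 20/1
k=1  a_k=20  p_k/q_k = 401/20
→ (401, 20).  Check: 401²=160801, 402·20²=160800, difference 1.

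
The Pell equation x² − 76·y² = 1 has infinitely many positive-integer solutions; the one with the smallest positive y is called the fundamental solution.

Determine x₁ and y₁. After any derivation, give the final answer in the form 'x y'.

57799 6630

[8; 1,2,1,1,5,4,5,1,1,2,1,16] for √76; ℓ=12 ⇒ convergent index 11
step 0: (8, 1)  from 8·(1,0) + (0,1)
step 1: (9, 1)  from 1·(8,1) + (1,0)
…
step 3: (35, 4)  from 1·(26,3) + (9,1)
step 4: (61, 7)  from 1·(35,4) + (26,3)
step 5: (340, 39)  from 5·(61,7) + (35,4)
step 6: (1421, 163)  from 4·(340,39) + (61,7)
step 7: (7445, 854)  from 5·(1421,163) + (340,39)
step 8: (8866, 1017)  from 1·(7445,854) + (1421,163)
…
step 10: (41488, 4759)  from 2·(16311,1871) + (8866,1017)
step 11: (57799, 6630)  from 1·(41488,4759) + (16311,1871)
→ (57799, 6630).  Check: 57799²=3340724401, 76·6630²=3340724400, difference 1.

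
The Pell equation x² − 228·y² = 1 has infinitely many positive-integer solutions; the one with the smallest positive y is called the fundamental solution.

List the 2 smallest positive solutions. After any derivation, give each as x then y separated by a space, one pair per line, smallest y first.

√228 = [15; 10,30, …], period ℓ=2 (even) → k=1
k=0  a_k=15  p_k/q_k = 15/1
k=1  a_k=10  p_k/q_k = 151/10
fundamental: x₁=151, y₁=10  (since 22801 − 228·100 = 1)
(151+10√228)^2 = 45601 + 3020√228

151 10
45601 3020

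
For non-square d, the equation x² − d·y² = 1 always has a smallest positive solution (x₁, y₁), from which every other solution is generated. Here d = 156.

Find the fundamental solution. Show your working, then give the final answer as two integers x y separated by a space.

25 2

[12; 2,24] for √156; ℓ=2 ⇒ convergent index 1
k=0  a_k=12  p_k/q_k = 12/1
k=1  a_k=2  p_k/q_k = 25/2
(x₁, y₁) = (25, 2);  25² − 156·2² = 1 ✓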